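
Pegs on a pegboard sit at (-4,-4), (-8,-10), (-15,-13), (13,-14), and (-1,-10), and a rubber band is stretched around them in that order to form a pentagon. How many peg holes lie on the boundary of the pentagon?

The number of boundary lattice points is Σ gcd(|Δx|,|Δy|) = gcd(4,6) + gcd(7,3) + gcd(28,1) + gcd(14,4) + gcd(3,6) = 2+1+1+2+3 = 9.

9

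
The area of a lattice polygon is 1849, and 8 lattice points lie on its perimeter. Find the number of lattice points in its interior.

From Pick's theorem, I = A − B/2 + 1 = 1849 − 8/2 + 1 = 1846.

1846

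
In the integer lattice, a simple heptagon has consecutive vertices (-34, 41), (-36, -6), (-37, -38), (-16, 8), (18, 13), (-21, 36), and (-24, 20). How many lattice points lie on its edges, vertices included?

7

The number of boundary lattice points is Σ gcd(|Δx|,|Δy|) = gcd(2,47) + gcd(1,32) + gcd(21,46) + gcd(34,5) + gcd(39,23) + gcd(3,16) + gcd(10,21) = 1+1+1+1+1+1+1 = 7.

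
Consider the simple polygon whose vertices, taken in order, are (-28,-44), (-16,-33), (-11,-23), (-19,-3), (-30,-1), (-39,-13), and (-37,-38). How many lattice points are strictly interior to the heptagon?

Using the shoelace formula, 2A = |[(-28)·(-33) − (-16)·(-44)] + [(-16)·(-23) − (-11)·(-33)] + [(-11)·(-3) − (-19)·(-23)] + [(-19)·(-1) − (-30)·(-3)] + [(-30)·(-13) − (-39)·(-1)] + [(-39)·(-38) − (-37)·(-13)] + [(-37)·(-44) − (-28)·(-38)]| = 1666, so the area is 833.
The number of boundary lattice points is Σ gcd(|Δx|,|Δy|) = gcd(12,11) + gcd(5,10) + gcd(8,20) + gcd(11,2) + gcd(9,12) + gcd(2,25) + gcd(9,6) = 1+5+4+1+3+1+3 = 18.
Pick's theorem gives I = A − B/2 + 1 = 833 − 18/2 + 1 = 825.

825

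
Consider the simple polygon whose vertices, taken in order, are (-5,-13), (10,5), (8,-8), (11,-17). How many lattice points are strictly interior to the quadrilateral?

Using the shoelace formula, 2A = |((-5)·5 − 10·(-13)) + (10·(-8) − 8·5) + (8·(-17) − 11·(-8)) + (11·(-13) − (-5)·(-17))| = 291, so the area is 145.5.
Summing gcd(|Δx|,|Δy|) over the edges gives the boundary count: gcd(15,18) + gcd(2,13) + gcd(3,9) + gcd(16,4) = 3+1+3+4 = 11.
By Pick's theorem A = I + B/2 − 1, so I = 145.5 − 11/2 + 1 = 141.

141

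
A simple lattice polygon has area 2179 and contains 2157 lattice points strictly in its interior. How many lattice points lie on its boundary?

Pick's theorem gives A = I + B/2 − 1, so B = 2(A − I + 1) = 2(2179 − 2157 + 1) = 46.

46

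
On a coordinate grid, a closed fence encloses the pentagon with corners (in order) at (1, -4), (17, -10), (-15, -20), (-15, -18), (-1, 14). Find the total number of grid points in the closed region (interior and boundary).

356

Using the shoelace formula, 2A = |[1·(-10) − 17·(-4)] + [17·(-20) − (-15)·(-10)] + [(-15)·(-18) − (-15)·(-20)] + [(-15)·14 − (-1)·(-18)] + [(-1)·(-4) − 1·14]| = 700, so the area is 350.
Along each edge there are gcd(|Δx|,|Δy|)+1 lattice points, so counting each shared vertex once the boundary has gcd(16,6) + gcd(32,10) + gcd(0,2) + gcd(14,32) + gcd(2,18) = 2+2+2+2+2 = 10.
Pick's theorem gives I = A − B/2 + 1 = 350 − 10/2 + 1 = 346, so the closed region contains I + B = 346 + 10 = 356 lattice points.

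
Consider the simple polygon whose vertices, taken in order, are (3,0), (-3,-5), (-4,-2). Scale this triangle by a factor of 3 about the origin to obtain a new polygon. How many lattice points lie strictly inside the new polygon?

100

The shoelace formula gives twice the area as |[3·(-5) − (-3)·0] + [(-3)·(-2) − (-4)·(-5)] + [(-4)·0 − 3·(-2)]| = 23, so the area is 11.5.
The number of boundary lattice points is Σ gcd(|Δx|,|Δy|) = gcd(6,5) + gcd(1,3) + gcd(7,2) = 1+1+1 = 3.
Scaling by 3 multiplies the area by 3² = 9 (so the new area is 207/2) and multiplies the boundary lattice-point count by 3, giving 9.
By Pick's theorem, the interior count of the dilated polygon is 207/2 − 9/2 + 1 = 100.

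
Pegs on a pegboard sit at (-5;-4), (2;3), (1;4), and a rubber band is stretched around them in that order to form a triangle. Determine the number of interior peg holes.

3

Using the shoelace formula, 2A = |((-5)·3 − 2·(-4)) + (2·4 − 1·3) + (1·(-4) − (-5)·4)| = 14, so the area is 7.
Along each edge there are gcd(|Δx|,|Δy|)+1 lattice points, so counting each shared vertex once the boundary has gcd(7,7) + gcd(1,1) + gcd(6,8) = 7+1+2 = 10.
By Pick's theorem A = I + B/2 − 1, so I = 7 − 10/2 + 1 = 3.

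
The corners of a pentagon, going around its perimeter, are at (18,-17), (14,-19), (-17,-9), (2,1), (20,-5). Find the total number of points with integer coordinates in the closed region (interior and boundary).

423

By the shoelace formula, twice the signed area is |(18·(-19) − 14·(-17)) + (14·(-9) − (-17)·(-19)) + ((-17)·1 − 2·(-9)) + (2·(-5) − 20·1) + (20·(-17) − 18·(-5))| = 832, so the area is 416.
Summing gcd(|Δx|,|Δy|) over the edges gives the boundary count: gcd(4,2) + gcd(31,10) + gcd(19,10) + gcd(18,6) + gcd(2,12) = 2+1+1+6+2 = 12.
Pick's theorem gives I = A − B/2 + 1 = 416 − 12/2 + 1 = 411, so the closed region contains I + B = 411 + 12 = 423 lattice points.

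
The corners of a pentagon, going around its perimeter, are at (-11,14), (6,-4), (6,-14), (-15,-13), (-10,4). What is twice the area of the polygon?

Using the shoelace formula, 2A = |((-11)·(-4) − 6·14) + (6·(-14) − 6·(-4)) + (6·(-13) − (-15)·(-14)) + ((-15)·4 − (-10)·(-13)) + ((-10)·14 − (-11)·4)| = 674, so the area is 337.

674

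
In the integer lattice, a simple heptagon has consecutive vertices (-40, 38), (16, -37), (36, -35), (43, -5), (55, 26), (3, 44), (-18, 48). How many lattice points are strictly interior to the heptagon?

Using the shoelace formula, 2A = |[(-40)·(-37) − 16·38] + [16·(-35) − 36·(-37)] + [36·(-5) − 43·(-35)] + [43·26 − 55·(-5)] + [55·44 − 3·26] + [3·48 − (-18)·44] + [(-18)·38 − (-40)·48]| = 8876, so the area is 4438.
Summing gcd(|Δx|,|Δy|) over the edges gives the boundary count: gcd(56,75) + gcd(20,2) + gcd(7,30) + gcd(12,31) + gcd(52,18) + gcd(21,4) + gcd(22,10) = 1+2+1+1+2+1+2 = 10.
By Pick's theorem A = I + B/2 − 1, so I = 4438 − 10/2 + 1 = 4434.

4434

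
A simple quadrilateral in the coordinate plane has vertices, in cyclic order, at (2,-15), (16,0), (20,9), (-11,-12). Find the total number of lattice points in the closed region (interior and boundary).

Using the shoelace formula, 2A = |(2·0 − 16·(-15)) + (16·9 − 20·0) + (20·(-12) − (-11)·9) + ((-11)·(-15) − 2·(-12))| = 432, so the area is 216.
Along each edge there are gcd(|Δx|,|Δy|)+1 lattice points, so counting each shared vertex once the boundary has gcd(14,15) + gcd(4,9) + gcd(31,21) + gcd(13,3) = 1+1+1+1 = 4.
Pick's theorem gives I = A − B/2 + 1 = 216 − 4/2 + 1 = 215, so the closed region contains I + B = 215 + 4 = 219 lattice points.

219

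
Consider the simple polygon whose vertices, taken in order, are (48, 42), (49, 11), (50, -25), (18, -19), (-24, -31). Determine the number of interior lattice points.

The shoelace formula gives twice the area as |(48·11 − 49·42) + (49·(-25) − 50·11) + (50·(-19) − 18·(-25)) + (18·(-31) − (-24)·(-19)) + ((-24)·42 − 48·(-31))| = 4339, so the area is 2169.5.
Along each edge there are gcd(|Δx|,|Δy|)+1 lattice points, so counting each shared vertex once the boundary has gcd(1,31) + gcd(1,36) + gcd(32,6) + gcd(42,12) + gcd(72,73) = 1+1+2+6+1 = 11.
By Pick's theorem A = I + B/2 − 1, so I = 2169.5 − 11/2 + 1 = 2165.

2165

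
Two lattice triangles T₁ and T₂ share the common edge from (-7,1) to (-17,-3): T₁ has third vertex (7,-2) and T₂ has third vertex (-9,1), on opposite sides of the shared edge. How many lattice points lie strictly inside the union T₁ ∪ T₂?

44

The union is the simple quadrilateral with vertices (-7,1), (7,-2), (-17,-3), (-9,1) in order.
Using the shoelace formula, 2A = |((-7)·(-2) − 7·1) + (7·(-3) − (-17)·(-2)) + ((-17)·1 − (-9)·(-3)) + ((-9)·1 − (-7)·1)| = 94, so the area is 47.
Along each edge there are gcd(|Δx|,|Δy|)+1 lattice points, so counting each shared vertex once the boundary has gcd(14,3) + gcd(24,1) + gcd(8,4) + gcd(2,0) = 1+1+4+2 = 8.
By Pick's theorem I = A − B/2 + 1 = 47 − 8/2 + 1 = 44.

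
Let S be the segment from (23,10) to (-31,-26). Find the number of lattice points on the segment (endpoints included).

19

The number of lattice points on a segment between lattice points is gcd(|Δx|,|Δy|) + 1 = gcd(54,36) + 1 = 18 + 1 = 19.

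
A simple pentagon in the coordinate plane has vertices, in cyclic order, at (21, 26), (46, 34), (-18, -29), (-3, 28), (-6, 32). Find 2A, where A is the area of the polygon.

2551

The shoelace formula gives twice the area as |[21·34 − 46·26] + [46·(-29) − (-18)·34] + [(-18)·28 − (-3)·(-29)] + [(-3)·32 − (-6)·28] + [(-6)·26 − 21·32]| = 2551, so the area is 2551/2.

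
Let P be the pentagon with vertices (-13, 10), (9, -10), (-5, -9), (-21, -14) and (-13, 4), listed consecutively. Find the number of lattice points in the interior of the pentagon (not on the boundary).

The shoelace formula gives twice the area as |[(-13)·(-10) − 9·10] + [9·(-9) − (-5)·(-10)] + [(-5)·(-14) − (-21)·(-9)] + [(-21)·4 − (-13)·(-14)] + [(-13)·10 − (-13)·4]| = 554, so the area is 277.
Along each edge there are gcd(|Δx|,|Δy|)+1 lattice points, so counting each shared vertex once the boundary has gcd(22,20) + gcd(14,1) + gcd(16,5) + gcd(8,18) + gcd(0,6) = 2+1+1+2+6 = 12.
By Pick's theorem A = I + B/2 − 1, so I = 277 − 12/2 + 1 = 272.

272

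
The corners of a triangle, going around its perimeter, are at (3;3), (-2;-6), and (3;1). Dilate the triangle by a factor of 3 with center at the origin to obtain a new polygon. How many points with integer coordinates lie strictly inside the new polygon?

40

Using the shoelace formula, 2A = |(3·(-6) − (-2)·3) + ((-2)·1 − 3·(-6)) + (3·3 − 3·1)| = 10, so the area is 5.
Summing gcd(|Δx|,|Δy|) over the edges gives the boundary count: gcd(5,9) + gcd(5,7) + gcd(0,2) = 1+1+2 = 4.
Scaling by 3 multiplies the area by 3² = 9 (so the new area is 45) and multiplies the boundary lattice-point count by 3, giving 12.
By Pick's theorem, the interior count of the dilated polygon is 45 − 12/2 + 1 = 40.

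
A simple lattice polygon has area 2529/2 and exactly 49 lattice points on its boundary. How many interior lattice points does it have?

Pick's theorem A = I + B/2 − 1 rearranges to I = A − B/2 + 1 = 2529/2 − 49/2 + 1 = 1241.

1241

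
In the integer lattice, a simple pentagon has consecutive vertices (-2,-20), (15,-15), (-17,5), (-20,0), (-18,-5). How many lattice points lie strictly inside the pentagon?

347

The shoelace formula gives twice the area as |[(-2)·(-15) − 15·(-20)] + [15·5 − (-17)·(-15)] + [(-17)·0 − (-20)·5] + [(-20)·(-5) − (-18)·0] + [(-18)·(-20) − (-2)·(-5)]| = 700, so the area is 350.
The number of boundary lattice points is Σ gcd(|Δx|,|Δy|) = gcd(17,5) + gcd(32,20) + gcd(3,5) + gcd(2,5) + gcd(16,15) = 1+4+1+1+1 = 8.
Pick's theorem gives I = A − B/2 + 1 = 350 − 8/2 + 1 = 347.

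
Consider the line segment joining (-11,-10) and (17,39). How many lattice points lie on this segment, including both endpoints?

The number of lattice points on a segment between lattice points is gcd(|Δx|,|Δy|) + 1 = gcd(28,49) + 1 = 7 + 1 = 8.

8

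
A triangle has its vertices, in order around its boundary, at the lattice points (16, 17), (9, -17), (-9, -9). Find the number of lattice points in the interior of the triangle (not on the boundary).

333

By the shoelace formula, twice the signed area is |(16·(-17) − 9·17) + (9·(-9) − (-9)·(-17)) + ((-9)·17 − 16·(-9))| = 668, so the area is 334.
The number of boundary lattice points is Σ gcd(|Δx|,|Δy|) = gcd(7,34) + gcd(18,8) + gcd(25,26) = 1+2+1 = 4.
Pick's theorem gives I = A − B/2 + 1 = 334 − 4/2 + 1 = 333.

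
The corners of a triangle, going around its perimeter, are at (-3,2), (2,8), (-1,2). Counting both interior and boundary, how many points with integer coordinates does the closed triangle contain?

The shoelace formula gives twice the area as |[(-3)·8 − 2·2] + [2·2 − (-1)·8] + [(-1)·2 − (-3)·2]| = 12, so the area is 6.
Along each edge there are gcd(|Δx|,|Δy|)+1 lattice points, so counting each shared vertex once the boundary has gcd(5,6) + gcd(3,6) + gcd(2,0) = 1+3+2 = 6.
Pick's theorem gives I = A − B/2 + 1 = 6 − 6/2 + 1 = 4, so the closed region contains I + B = 4 + 6 = 10 lattice points.

10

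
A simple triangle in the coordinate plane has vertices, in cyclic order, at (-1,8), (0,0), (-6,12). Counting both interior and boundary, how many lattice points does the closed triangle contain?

23

By the shoelace formula, twice the signed area is |((-1)·0 − 0·8) + (0·12 − (-6)·0) + ((-6)·8 − (-1)·12)| = 36, so the area is 18.
The number of boundary lattice points is Σ gcd(|Δx|,|Δy|) = gcd(1,8) + gcd(6,12) + gcd(5,4) = 1+6+1 = 8.
Pick's theorem gives I = A − B/2 + 1 = 18 − 8/2 + 1 = 15, so the closed region contains I + B = 15 + 8 = 23 lattice points.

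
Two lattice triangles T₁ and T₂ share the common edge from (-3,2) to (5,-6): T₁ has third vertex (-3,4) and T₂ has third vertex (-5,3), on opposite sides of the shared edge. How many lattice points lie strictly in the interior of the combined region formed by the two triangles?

The union is the simple quadrilateral with vertices (-3,2), (-3,4), (5,-6), (-5,3) in order.
The shoelace formula gives twice the area as |[(-3)·4 − (-3)·2] + [(-3)·(-6) − 5·4] + [5·3 − (-5)·(-6)] + [(-5)·2 − (-3)·3]| = 24, so the area is 12.
Along each edge there are gcd(|Δx|,|Δy|)+1 lattice points, so counting each shared vertex once the boundary has gcd(0,2) + gcd(8,10) + gcd(10,9) + gcd(2,1) = 2+2+1+1 = 6.
By Pick's theorem I = A − B/2 + 1 = 12 − 6/2 + 1 = 10.

10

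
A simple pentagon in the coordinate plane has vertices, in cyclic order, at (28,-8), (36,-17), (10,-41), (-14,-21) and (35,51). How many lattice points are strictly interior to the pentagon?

1979

Using the shoelace formula, 2A = |(28·(-17) − 36·(-8)) + (36·(-41) − 10·(-17)) + (10·(-21) − (-14)·(-41)) + ((-14)·51 − 35·(-21)) + (35·(-8) − 28·51)| = 3965, so the area is 3965/2.
Along each edge there are gcd(|Δx|,|Δy|)+1 lattice points, so counting each shared vertex once the boundary has gcd(8,9) + gcd(26,24) + gcd(24,20) + gcd(49,72) + gcd(7,59) = 1+2+4+1+1 = 9.
Pick's theorem gives I = A − B/2 + 1 = 3965/2 − 9/2 + 1 = 1979.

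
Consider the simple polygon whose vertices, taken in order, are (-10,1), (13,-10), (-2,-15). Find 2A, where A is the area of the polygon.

280

The shoelace formula gives twice the area as |((-10)·(-10) − 13·1) + (13·(-15) − (-2)·(-10)) + ((-2)·1 − (-10)·(-15))| = 280, so the area is 140.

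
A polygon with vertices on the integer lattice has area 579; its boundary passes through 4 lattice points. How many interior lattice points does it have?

578

From Pick's theorem, I = A − B/2 + 1 = 579 − 4/2 + 1 = 578.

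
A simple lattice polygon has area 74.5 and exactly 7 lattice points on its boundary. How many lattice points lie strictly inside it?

Pick's theorem A = I + B/2 − 1 rearranges to I = A − B/2 + 1 = 74.5 − 7/2 + 1 = 72.

72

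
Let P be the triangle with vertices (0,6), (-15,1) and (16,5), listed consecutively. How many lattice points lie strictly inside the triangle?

Using the shoelace formula, 2A = |(0·1 − (-15)·6) + ((-15)·5 − 16·1) + (16·6 − 0·5)| = 95, so the area is 47.5.
The number of boundary lattice points is Σ gcd(|Δx|,|Δy|) = gcd(15,5) + gcd(31,4) + gcd(16,1) = 5+1+1 = 7.
Pick's theorem gives I = A − B/2 + 1 = 47.5 − 7/2 + 1 = 45.

45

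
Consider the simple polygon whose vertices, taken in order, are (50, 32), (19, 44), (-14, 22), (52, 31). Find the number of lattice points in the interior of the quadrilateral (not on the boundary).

By the shoelace formula, twice the signed area is |[50·44 − 19·32] + [19·22 − (-14)·44] + [(-14)·31 − 52·22] + [52·32 − 50·31]| = 1162, so the area is 581.
Summing gcd(|Δx|,|Δy|) over the edges gives the boundary count: gcd(31,12) + gcd(33,22) + gcd(66,9) + gcd(2,1) = 1+11+3+1 = 16.
Pick's theorem gives I = A − B/2 + 1 = 581 − 16/2 + 1 = 574.

574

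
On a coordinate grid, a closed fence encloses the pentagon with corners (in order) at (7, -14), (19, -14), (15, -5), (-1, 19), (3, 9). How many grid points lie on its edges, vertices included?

Summing gcd(|Δx|,|Δy|) over the edges gives the boundary count: gcd(12,0) + gcd(4,9) + gcd(16,24) + gcd(4,10) + gcd(4,23) = 12+1+8+2+1 = 24.

24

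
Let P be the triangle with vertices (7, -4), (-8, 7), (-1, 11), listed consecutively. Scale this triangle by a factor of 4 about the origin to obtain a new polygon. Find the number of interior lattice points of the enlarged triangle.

1091

The shoelace formula gives twice the area as |[7·7 − (-8)·(-4)] + [(-8)·11 − (-1)·7] + [(-1)·(-4) − 7·11]| = 137, so the area is 68.5.
Along each edge there are gcd(|Δx|,|Δy|)+1 lattice points, so counting each shared vertex once the boundary has gcd(15,11) + gcd(7,4) + gcd(8,15) = 1+1+1 = 3.
Scaling by 4 multiplies the area by 4² = 16 (so the new area is 1096) and multiplies the boundary lattice-point count by 4, giving 12.
By Pick's theorem, the interior count of the dilated polygon is 1096 − 12/2 + 1 = 1091.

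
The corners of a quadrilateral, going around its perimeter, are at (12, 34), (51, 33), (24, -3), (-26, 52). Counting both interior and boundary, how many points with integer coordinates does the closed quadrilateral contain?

Using the shoelace formula, 2A = |[12·33 − 51·34] + [51·(-3) − 24·33] + [24·52 − (-26)·(-3)] + [(-26)·34 − 12·52]| = 2621, so the area is 1310.5.
Along each edge there are gcd(|Δx|,|Δy|)+1 lattice points, so counting each shared vertex once the boundary has gcd(39,1) + gcd(27,36) + gcd(50,55) + gcd(38,18) = 1+9+5+2 = 17.
Pick's theorem gives I = A − B/2 + 1 = 1310.5 − 17/2 + 1 = 1303, so the closed region contains I + B = 1303 + 17 = 1320 lattice points.

1320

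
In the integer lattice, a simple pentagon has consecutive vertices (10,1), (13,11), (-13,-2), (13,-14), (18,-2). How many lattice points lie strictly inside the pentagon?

335

Using the shoelace formula, 2A = |(10·11 − 13·1) + (13·(-2) − (-13)·11) + ((-13)·(-14) − 13·(-2)) + (13·(-2) − 18·(-14)) + (18·1 − 10·(-2))| = 686, so the area is 343.
Summing gcd(|Δx|,|Δy|) over the edges gives the boundary count: gcd(3,10) + gcd(26,13) + gcd(26,12) + gcd(5,12) + gcd(8,3) = 1+13+2+1+1 = 18.
Pick's theorem gives I = A − B/2 + 1 = 343 − 18/2 + 1 = 335.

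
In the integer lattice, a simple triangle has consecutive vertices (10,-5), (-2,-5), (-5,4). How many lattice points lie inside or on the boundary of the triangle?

Using the shoelace formula, 2A = |[10·(-5) − (-2)·(-5)] + [(-2)·4 − (-5)·(-5)] + [(-5)·(-5) − 10·4]| = 108, so the area is 54.
Summing gcd(|Δx|,|Δy|) over the edges gives the boundary count: gcd(12,0) + gcd(3,9) + gcd(15,9) = 12+3+3 = 18.
Pick's theorem gives I = A − B/2 + 1 = 54 − 18/2 + 1 = 46, so the closed region contains I + B = 46 + 18 = 64 lattice points.

64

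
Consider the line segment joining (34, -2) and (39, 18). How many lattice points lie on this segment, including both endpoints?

6

The number of lattice points on a segment between lattice points is gcd(|Δx|,|Δy|) + 1 = gcd(5,20) + 1 = 5 + 1 = 6.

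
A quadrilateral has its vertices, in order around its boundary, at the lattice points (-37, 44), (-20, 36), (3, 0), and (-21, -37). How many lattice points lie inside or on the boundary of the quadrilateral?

The shoelace formula gives twice the area as |((-37)·36 − (-20)·44) + ((-20)·0 − 3·36) + (3·(-37) − (-21)·0) + ((-21)·44 − (-37)·(-37))| = 2964, so the area is 1482.
Summing gcd(|Δx|,|Δy|) over the edges gives the boundary count: gcd(17,8) + gcd(23,36) + gcd(24,37) + gcd(16,81) = 1+1+1+1 = 4.
Pick's theorem gives I = A − B/2 + 1 = 1482 − 4/2 + 1 = 1481, so the closed region contains I + B = 1481 + 4 = 1485 lattice points.

1485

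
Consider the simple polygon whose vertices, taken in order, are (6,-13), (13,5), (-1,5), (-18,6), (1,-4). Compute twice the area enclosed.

The shoelace formula gives twice the area as |(6·5 − 13·(-13)) + (13·5 − (-1)·5) + ((-1)·6 − (-18)·5) + ((-18)·(-4) − 1·6) + (1·(-13) − 6·(-4))| = 430, so the area is 215.

430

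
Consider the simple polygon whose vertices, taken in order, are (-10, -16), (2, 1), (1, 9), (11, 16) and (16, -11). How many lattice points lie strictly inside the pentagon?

392

The shoelace formula gives twice the area as |[(-10)·1 − 2·(-16)] + [2·9 − 1·1] + [1·16 − 11·9] + [11·(-11) − 16·16] + [16·(-16) − (-10)·(-11)]| = 787, so the area is 787/2.
Along each edge there are gcd(|Δx|,|Δy|)+1 lattice points, so counting each shared vertex once the boundary has gcd(12,17) + gcd(1,8) + gcd(10,7) + gcd(5,27) + gcd(26,5) = 1+1+1+1+1 = 5.
Pick's theorem gives I = A − B/2 + 1 = 787/2 − 5/2 + 1 = 392.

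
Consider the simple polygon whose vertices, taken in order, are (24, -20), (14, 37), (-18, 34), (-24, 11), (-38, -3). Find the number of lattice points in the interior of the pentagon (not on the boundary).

By the shoelace formula, twice the signed area is |[24·37 − 14·(-20)] + [14·34 − (-18)·37] + [(-18)·11 − (-24)·34] + [(-24)·(-3) − (-38)·11] + [(-38)·(-20) − 24·(-3)]| = 4250, so the area is 2125.
Along each edge there are gcd(|Δx|,|Δy|)+1 lattice points, so counting each shared vertex once the boundary has gcd(10,57) + gcd(32,3) + gcd(6,23) + gcd(14,14) + gcd(62,17) = 1+1+1+14+1 = 18.
Pick's theorem gives I = A − B/2 + 1 = 2125 − 18/2 + 1 = 2117.

2117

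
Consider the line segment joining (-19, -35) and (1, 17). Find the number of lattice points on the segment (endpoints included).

5

The number of lattice points on a segment between lattice points is gcd(|Δx|,|Δy|) + 1 = gcd(20,52) + 1 = 4 + 1 = 5.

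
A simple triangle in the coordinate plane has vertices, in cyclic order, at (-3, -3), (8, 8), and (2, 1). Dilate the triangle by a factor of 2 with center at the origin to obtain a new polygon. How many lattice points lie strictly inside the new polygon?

By the shoelace formula, twice the signed area is |[(-3)·8 − 8·(-3)] + [8·1 − 2·8] + [2·(-3) − (-3)·1]| = 11, so the area is 11/2.
The number of boundary lattice points is Σ gcd(|Δx|,|Δy|) = gcd(11,11) + gcd(6,7) + gcd(5,4) = 11+1+1 = 13.
Scaling by 2 multiplies the area by 2² = 4 (so the new area is 22) and multiplies the boundary lattice-point count by 2, giving 26.
By Pick's theorem, the interior count of the dilated polygon is 22 − 26/2 + 1 = 10.

10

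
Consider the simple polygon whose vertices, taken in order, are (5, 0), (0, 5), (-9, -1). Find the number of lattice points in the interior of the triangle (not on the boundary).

34

The shoelace formula gives twice the area as |[5·5 − 0·0] + [0·(-1) − (-9)·5] + [(-9)·0 − 5·(-1)]| = 75, so the area is 37.5.
Summing gcd(|Δx|,|Δy|) over the edges gives the boundary count: gcd(5,5) + gcd(9,6) + gcd(14,1) = 5+3+1 = 9.
By Pick's theorem A = I + B/2 − 1, so I = 37.5 − 9/2 + 1 = 34.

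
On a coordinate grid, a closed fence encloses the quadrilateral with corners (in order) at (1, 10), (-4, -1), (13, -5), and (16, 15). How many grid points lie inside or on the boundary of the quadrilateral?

Using the shoelace formula, 2A = |[1·(-1) − (-4)·10] + [(-4)·(-5) − 13·(-1)] + [13·15 − 16·(-5)] + [16·10 − 1·15]| = 492, so the area is 246.
The number of boundary lattice points is Σ gcd(|Δx|,|Δy|) = gcd(5,11) + gcd(17,4) + gcd(3,20) + gcd(15,5) = 1+1+1+5 = 8.
Pick's theorem gives I = A − B/2 + 1 = 246 − 8/2 + 1 = 243, so the closed region contains I + B = 243 + 8 = 251 lattice points.

251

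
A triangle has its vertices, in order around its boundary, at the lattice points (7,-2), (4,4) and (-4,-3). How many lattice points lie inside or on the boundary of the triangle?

The shoelace formula gives twice the area as |[7·4 − 4·(-2)] + [4·(-3) − (-4)·4] + [(-4)·(-2) − 7·(-3)]| = 69, so the area is 69/2.
Summing gcd(|Δx|,|Δy|) over the edges gives the boundary count: gcd(3,6) + gcd(8,7) + gcd(11,1) = 3+1+1 = 5.
Pick's theorem gives I = A − B/2 + 1 = 69/2 − 5/2 + 1 = 33, so the closed region contains I + B = 33 + 5 = 38 lattice points.

38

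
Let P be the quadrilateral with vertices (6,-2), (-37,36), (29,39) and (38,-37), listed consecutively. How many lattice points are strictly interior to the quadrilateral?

2375

By the shoelace formula, twice the signed area is |(6·36 − (-37)·(-2)) + ((-37)·39 − 29·36) + (29·(-37) − 38·39) + (38·(-2) − 6·(-37))| = 4754, so the area is 2377.
The number of boundary lattice points is Σ gcd(|Δx|,|Δy|) = gcd(43,38) + gcd(66,3) + gcd(9,76) + gcd(32,35) = 1+3+1+1 = 6.
Pick's theorem gives I = A − B/2 + 1 = 2377 − 6/2 + 1 = 2375.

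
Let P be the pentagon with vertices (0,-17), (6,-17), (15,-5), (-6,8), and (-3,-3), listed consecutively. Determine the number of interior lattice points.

The shoelace formula gives twice the area as |[0·(-17) − 6·(-17)] + [6·(-5) − 15·(-17)] + [15·8 − (-6)·(-5)] + [(-6)·(-3) − (-3)·8] + [(-3)·(-17) − 0·(-3)]| = 510, so the area is 255.
The number of boundary lattice points is Σ gcd(|Δx|,|Δy|) = gcd(6,0) + gcd(9,12) + gcd(21,13) + gcd(3,11) + gcd(3,14) = 6+3+1+1+1 = 12.
Pick's theorem gives I = A − B/2 + 1 = 255 − 12/2 + 1 = 250.

250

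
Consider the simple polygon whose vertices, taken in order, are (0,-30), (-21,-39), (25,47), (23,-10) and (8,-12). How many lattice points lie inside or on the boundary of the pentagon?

Using the shoelace formula, 2A = |[0·(-39) − (-21)·(-30)] + [(-21)·47 − 25·(-39)] + [25·(-10) − 23·47] + [23·(-12) − 8·(-10)] + [8·(-30) − 0·(-12)]| = 2409, so the area is 1204.5.
The number of boundary lattice points is Σ gcd(|Δx|,|Δy|) = gcd(21,9) + gcd(46,86) + gcd(2,57) + gcd(15,2) + gcd(8,18) = 3+2+1+1+2 = 9.
Pick's theorem gives I = A − B/2 + 1 = 1204.5 − 9/2 + 1 = 1201, so the closed region contains I + B = 1201 + 9 = 1210 lattice points.

1210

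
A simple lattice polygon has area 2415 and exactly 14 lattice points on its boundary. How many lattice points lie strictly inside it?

2409

Pick's theorem A = I + B/2 − 1 rearranges to I = A − B/2 + 1 = 2415 − 14/2 + 1 = 2409.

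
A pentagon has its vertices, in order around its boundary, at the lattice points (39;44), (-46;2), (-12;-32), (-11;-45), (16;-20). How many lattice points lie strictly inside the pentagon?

3087

The shoelace formula gives twice the area as |[39·2 − (-46)·44] + [(-46)·(-32) − (-12)·2] + [(-12)·(-45) − (-11)·(-32)] + [(-11)·(-20) − 16·(-45)] + [16·44 − 39·(-20)]| = 6210, so the area is 3105.
The number of boundary lattice points is Σ gcd(|Δx|,|Δy|) = gcd(85,42) + gcd(34,34) + gcd(1,13) + gcd(27,25) + gcd(23,64) = 1+34+1+1+1 = 38.
Pick's theorem gives I = A − B/2 + 1 = 3105 − 38/2 + 1 = 3087.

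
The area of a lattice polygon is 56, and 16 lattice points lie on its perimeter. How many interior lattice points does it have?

49

Pick's theorem A = I + B/2 − 1 rearranges to I = A − B/2 + 1 = 56 − 16/2 + 1 = 49.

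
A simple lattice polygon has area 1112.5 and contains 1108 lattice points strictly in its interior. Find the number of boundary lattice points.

Pick's theorem gives A = I + B/2 − 1, so B = 2(A − I + 1) = 2(1112.5 − 1108 + 1) = 11.

11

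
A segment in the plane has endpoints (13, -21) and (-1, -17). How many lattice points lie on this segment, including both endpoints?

The number of lattice points on a segment between lattice points is gcd(|Δx|,|Δy|) + 1 = gcd(14,4) + 1 = 2 + 1 = 3.

3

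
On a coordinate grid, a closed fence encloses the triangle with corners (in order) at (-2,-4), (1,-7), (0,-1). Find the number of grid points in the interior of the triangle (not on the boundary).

6

The shoelace formula gives twice the area as |((-2)·(-7) − 1·(-4)) + (1·(-1) − 0·(-7)) + (0·(-4) − (-2)·(-1))| = 15, so the area is 7.5.
Along each edge there are gcd(|Δx|,|Δy|)+1 lattice points, so counting each shared vertex once the boundary has gcd(3,3) + gcd(1,6) + gcd(2,3) = 3+1+1 = 5.
By Pick's theorem A = I + B/2 − 1, so I = 7.5 − 5/2 + 1 = 6.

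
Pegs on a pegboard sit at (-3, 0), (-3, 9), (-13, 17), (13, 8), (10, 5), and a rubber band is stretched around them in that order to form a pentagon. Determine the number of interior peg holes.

136

The shoelace formula gives twice the area as |[(-3)·9 − (-3)·0] + [(-3)·17 − (-13)·9] + [(-13)·8 − 13·17] + [13·5 − 10·8] + [10·0 − (-3)·5]| = 286, so the area is 143.
Summing gcd(|Δx|,|Δy|) over the edges gives the boundary count: gcd(0,9) + gcd(10,8) + gcd(26,9) + gcd(3,3) + gcd(13,5) = 9+2+1+3+1 = 16.
By Pick's theorem A = I + B/2 − 1, so I = 143 − 16/2 + 1 = 136.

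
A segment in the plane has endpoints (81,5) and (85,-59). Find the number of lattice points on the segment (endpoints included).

5

The number of lattice points on a segment between lattice points is gcd(|Δx|,|Δy|) + 1 = gcd(4,64) + 1 = 4 + 1 = 5.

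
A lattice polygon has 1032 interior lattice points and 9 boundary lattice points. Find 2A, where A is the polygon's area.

2071

Pick's theorem states A = I + B/2 − 1, so A = 1032 + 9/2 − 1 = 2071/2.
Hence 2A = 2071.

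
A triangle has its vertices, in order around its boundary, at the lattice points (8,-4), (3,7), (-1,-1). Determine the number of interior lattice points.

39

By the shoelace formula, twice the signed area is |(8·7 − 3·(-4)) + (3·(-1) − (-1)·7) + ((-1)·(-4) − 8·(-1))| = 84, so the area is 42.
The number of boundary lattice points is Σ gcd(|Δx|,|Δy|) = gcd(5,11) + gcd(4,8) + gcd(9,3) = 1+4+3 = 8.
Pick's theorem gives I = A − B/2 + 1 = 42 − 8/2 + 1 = 39.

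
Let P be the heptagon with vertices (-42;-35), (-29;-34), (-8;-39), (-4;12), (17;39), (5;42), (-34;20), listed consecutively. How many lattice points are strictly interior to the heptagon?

Using the shoelace formula, 2A = |[(-42)·(-34) − (-29)·(-35)] + [(-29)·(-39) − (-8)·(-34)] + [(-8)·12 − (-4)·(-39)] + [(-4)·39 − 17·12] + [17·42 − 5·39] + [5·20 − (-34)·42] + [(-34)·(-35) − (-42)·20]| = 4737, so the area is 2368.5.
Summing gcd(|Δx|,|Δy|) over the edges gives the boundary count: gcd(13,1) + gcd(21,5) + gcd(4,51) + gcd(21,27) + gcd(12,3) + gcd(39,22) + gcd(8,55) = 1+1+1+3+3+1+1 = 11.
By Pick's theorem A = I + B/2 − 1, so I = 2368.5 − 11/2 + 1 = 2364.

2364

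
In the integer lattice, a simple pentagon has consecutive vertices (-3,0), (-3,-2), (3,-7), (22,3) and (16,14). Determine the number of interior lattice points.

The shoelace formula gives twice the area as |[(-3)·(-2) − (-3)·0] + [(-3)·(-7) − 3·(-2)] + [3·3 − 22·(-7)] + [22·14 − 16·3] + [16·0 − (-3)·14]| = 498, so the area is 249.
The number of boundary lattice points is Σ gcd(|Δx|,|Δy|) = gcd(0,2) + gcd(6,5) + gcd(19,10) + gcd(6,11) + gcd(19,14) = 2+1+1+1+1 = 6.
By Pick's theorem A = I + B/2 − 1, so I = 249 − 6/2 + 1 = 247.

247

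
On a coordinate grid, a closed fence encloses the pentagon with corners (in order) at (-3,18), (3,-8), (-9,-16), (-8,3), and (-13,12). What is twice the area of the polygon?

Using the shoelace formula, 2A = |[(-3)·(-8) − 3·18] + [3·(-16) − (-9)·(-8)] + [(-9)·3 − (-8)·(-16)] + [(-8)·12 − (-13)·3] + [(-13)·18 − (-3)·12]| = 560, so the area is 280.

560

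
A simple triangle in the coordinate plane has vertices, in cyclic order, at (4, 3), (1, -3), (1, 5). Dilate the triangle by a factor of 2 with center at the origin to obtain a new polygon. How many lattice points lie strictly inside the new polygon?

The shoelace formula gives twice the area as |(4·(-3) − 1·3) + (1·5 − 1·(-3)) + (1·3 − 4·5)| = 24, so the area is 12.
Along each edge there are gcd(|Δx|,|Δy|)+1 lattice points, so counting each shared vertex once the boundary has gcd(3,6) + gcd(0,8) + gcd(3,2) = 3+8+1 = 12.
Scaling by 2 multiplies the area by 2² = 4 (so the new area is 48) and multiplies the boundary lattice-point count by 2, giving 24.
By Pick's theorem, the interior count of the dilated polygon is 48 − 24/2 + 1 = 37.

37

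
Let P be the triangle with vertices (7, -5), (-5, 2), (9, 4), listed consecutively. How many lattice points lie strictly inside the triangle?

60

Using the shoelace formula, 2A = |(7·2 − (-5)·(-5)) + ((-5)·4 − 9·2) + (9·(-5) − 7·4)| = 122, so the area is 61.
Along each edge there are gcd(|Δx|,|Δy|)+1 lattice points, so counting each shared vertex once the boundary has gcd(12,7) + gcd(14,2) + gcd(2,9) = 1+2+1 = 4.
Pick's theorem gives I = A − B/2 + 1 = 61 − 4/2 + 1 = 60.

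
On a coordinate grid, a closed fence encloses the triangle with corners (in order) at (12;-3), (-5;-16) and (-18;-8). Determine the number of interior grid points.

By the shoelace formula, twice the signed area is |(12·(-16) − (-5)·(-3)) + ((-5)·(-8) − (-18)·(-16)) + ((-18)·(-3) − 12·(-8))| = 305, so the area is 305/2.
Summing gcd(|Δx|,|Δy|) over the edges gives the boundary count: gcd(17,13) + gcd(13,8) + gcd(30,5) = 1+1+5 = 7.
By Pick's theorem A = I + B/2 − 1, so I = 305/2 − 7/2 + 1 = 150.

150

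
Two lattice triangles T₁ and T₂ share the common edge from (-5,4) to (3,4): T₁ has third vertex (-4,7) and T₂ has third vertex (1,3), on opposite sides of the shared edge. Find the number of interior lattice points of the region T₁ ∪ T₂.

The union is the simple quadrilateral with vertices (-5,4), (-4,7), (3,4), (1,3) in order.
Using the shoelace formula, 2A = |[(-5)·7 − (-4)·4] + [(-4)·4 − 3·7] + [3·3 − 1·4] + [1·4 − (-5)·3]| = 32, so the area is 16.
Along each edge there are gcd(|Δx|,|Δy|)+1 lattice points, so counting each shared vertex once the boundary has gcd(1,3) + gcd(7,3) + gcd(2,1) + gcd(6,1) = 1+1+1+1 = 4.
By Pick's theorem I = A − B/2 + 1 = 16 − 4/2 + 1 = 15.

15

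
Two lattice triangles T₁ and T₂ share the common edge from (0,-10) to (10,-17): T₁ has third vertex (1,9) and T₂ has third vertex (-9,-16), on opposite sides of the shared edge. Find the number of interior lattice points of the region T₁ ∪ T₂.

158

The union is the simple quadrilateral with vertices (0,-10), (1,9), (10,-17), (-9,-16) in order.
By the shoelace formula, twice the signed area is |(0·9 − 1·(-10)) + (1·(-17) − 10·9) + (10·(-16) − (-9)·(-17)) + ((-9)·(-10) − 0·(-16))| = 320, so the area is 160.
Along each edge there are gcd(|Δx|,|Δy|)+1 lattice points, so counting each shared vertex once the boundary has gcd(1,19) + gcd(9,26) + gcd(19,1) + gcd(9,6) = 1+1+1+3 = 6.
By Pick's theorem I = A − B/2 + 1 = 160 − 6/2 + 1 = 158.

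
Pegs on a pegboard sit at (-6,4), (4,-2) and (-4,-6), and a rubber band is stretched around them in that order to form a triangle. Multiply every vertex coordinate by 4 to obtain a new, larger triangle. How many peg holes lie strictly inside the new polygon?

The shoelace formula gives twice the area as |((-6)·(-2) − 4·4) + (4·(-6) − (-4)·(-2)) + ((-4)·4 − (-6)·(-6))| = 88, so the area is 44.
Summing gcd(|Δx|,|Δy|) over the edges gives the boundary count: gcd(10,6) + gcd(8,4) + gcd(2,10) = 2+4+2 = 8.
Scaling by 4 multiplies the area by 4² = 16 (so the new area is 704) and multiplies the boundary lattice-point count by 4, giving 32.
By Pick's theorem, the interior count of the dilated polygon is 704 − 32/2 + 1 = 689.

689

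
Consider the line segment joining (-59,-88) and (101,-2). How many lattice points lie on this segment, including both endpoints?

The number of lattice points on a segment between lattice points is gcd(|Δx|,|Δy|) + 1 = gcd(160,86) + 1 = 2 + 1 = 3.

3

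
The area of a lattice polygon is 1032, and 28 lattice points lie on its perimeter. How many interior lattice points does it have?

Pick's theorem A = I + B/2 − 1 rearranges to I = A − B/2 + 1 = 1032 − 28/2 + 1 = 1019.

1019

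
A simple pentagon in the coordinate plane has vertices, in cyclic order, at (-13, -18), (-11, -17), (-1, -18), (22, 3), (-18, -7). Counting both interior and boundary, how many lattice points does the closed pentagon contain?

373

The shoelace formula gives twice the area as |((-13)·(-17) − (-11)·(-18)) + ((-11)·(-18) − (-1)·(-17)) + ((-1)·3 − 22·(-18)) + (22·(-7) − (-18)·3) + ((-18)·(-18) − (-13)·(-7))| = 730, so the area is 365.
Summing gcd(|Δx|,|Δy|) over the edges gives the boundary count: gcd(2,1) + gcd(10,1) + gcd(23,21) + gcd(40,10) + gcd(5,11) = 1+1+1+10+1 = 14.
Pick's theorem gives I = A − B/2 + 1 = 365 − 14/2 + 1 = 359, so the closed region contains I + B = 359 + 14 = 373 lattice points.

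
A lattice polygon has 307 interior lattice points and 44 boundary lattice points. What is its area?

328

By Pick's theorem, A = I + B/2 − 1 = 307 + 44/2 − 1 = 328.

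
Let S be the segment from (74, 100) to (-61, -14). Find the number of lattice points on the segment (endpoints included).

4

The number of lattice points on a segment between lattice points is gcd(|Δx|,|Δy|) + 1 = gcd(135,114) + 1 = 3 + 1 = 4.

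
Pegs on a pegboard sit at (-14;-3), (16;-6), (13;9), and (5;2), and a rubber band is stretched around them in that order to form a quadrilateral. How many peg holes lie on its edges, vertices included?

8

Along each edge there are gcd(|Δx|,|Δy|)+1 lattice points, so counting each shared vertex once the boundary has gcd(30,3) + gcd(3,15) + gcd(8,7) + gcd(19,5) = 3+3+1+1 = 8.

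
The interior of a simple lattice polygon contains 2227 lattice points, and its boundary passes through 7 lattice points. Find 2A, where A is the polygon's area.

By Pick's theorem, A = I + B/2 − 1 = 2227 + 7/2 − 1 = 4459/2.
Hence 2A = 4459.

4459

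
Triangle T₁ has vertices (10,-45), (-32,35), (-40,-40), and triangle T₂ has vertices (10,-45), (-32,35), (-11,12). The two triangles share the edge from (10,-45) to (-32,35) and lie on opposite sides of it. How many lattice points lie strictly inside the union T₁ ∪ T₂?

2248

The union is the simple quadrilateral with vertices (10,-45), (-40,-40), (-32,35), (-11,12) in order.
By the shoelace formula, twice the signed area is |(10·(-40) − (-40)·(-45)) + ((-40)·35 − (-32)·(-40)) + ((-32)·12 − (-11)·35) + ((-11)·(-45) − 10·12)| = 4504, so the area is 2252.
The number of boundary lattice points is Σ gcd(|Δx|,|Δy|) = gcd(50,5) + gcd(8,75) + gcd(21,23) + gcd(21,57) = 5+1+1+3 = 10.
By Pick's theorem I = A − B/2 + 1 = 2252 − 10/2 + 1 = 2248.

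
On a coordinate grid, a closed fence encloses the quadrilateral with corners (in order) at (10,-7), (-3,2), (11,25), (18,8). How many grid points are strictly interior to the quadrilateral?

Using the shoelace formula, 2A = |[10·2 − (-3)·(-7)] + [(-3)·25 − 11·2] + [11·8 − 18·25] + [18·(-7) − 10·8]| = 666, so the area is 333.
The number of boundary lattice points is Σ gcd(|Δx|,|Δy|) = gcd(13,9) + gcd(14,23) + gcd(7,17) + gcd(8,15) = 1+1+1+1 = 4.
Pick's theorem gives I = A − B/2 + 1 = 333 − 4/2 + 1 = 332.

332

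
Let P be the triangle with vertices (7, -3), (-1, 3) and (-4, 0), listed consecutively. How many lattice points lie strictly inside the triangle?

By the shoelace formula, twice the signed area is |(7·3 − (-1)·(-3)) + ((-1)·0 − (-4)·3) + ((-4)·(-3) − 7·0)| = 42, so the area is 21.
Summing gcd(|Δx|,|Δy|) over the edges gives the boundary count: gcd(8,6) + gcd(3,3) + gcd(11,3) = 2+3+1 = 6.
By Pick's theorem A = I + B/2 − 1, so I = 21 − 6/2 + 1 = 19.

19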